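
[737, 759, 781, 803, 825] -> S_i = 737 + 22*i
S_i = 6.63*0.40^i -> [6.63, 2.65, 1.06, 0.42, 0.17]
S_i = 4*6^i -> [4, 24, 144, 864, 5184]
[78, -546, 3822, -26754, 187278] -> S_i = 78*-7^i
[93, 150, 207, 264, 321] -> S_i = 93 + 57*i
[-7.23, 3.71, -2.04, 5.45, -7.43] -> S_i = Random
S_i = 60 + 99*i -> [60, 159, 258, 357, 456]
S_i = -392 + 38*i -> [-392, -354, -316, -278, -240]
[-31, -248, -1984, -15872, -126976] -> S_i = -31*8^i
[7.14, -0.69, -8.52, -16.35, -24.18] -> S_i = 7.14 + -7.83*i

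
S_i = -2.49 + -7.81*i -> [-2.49, -10.3, -18.11, -25.92, -33.73]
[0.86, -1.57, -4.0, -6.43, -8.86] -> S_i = 0.86 + -2.43*i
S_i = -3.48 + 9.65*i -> [-3.48, 6.17, 15.82, 25.47, 35.12]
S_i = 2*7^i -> [2, 14, 98, 686, 4802]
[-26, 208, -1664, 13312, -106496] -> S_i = -26*-8^i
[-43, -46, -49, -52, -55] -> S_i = -43 + -3*i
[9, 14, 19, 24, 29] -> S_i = 9 + 5*i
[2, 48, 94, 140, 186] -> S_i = 2 + 46*i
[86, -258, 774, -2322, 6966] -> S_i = 86*-3^i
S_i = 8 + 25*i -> [8, 33, 58, 83, 108]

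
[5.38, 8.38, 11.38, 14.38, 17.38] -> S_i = 5.38 + 3.00*i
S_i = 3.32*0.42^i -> [3.32, 1.39, 0.59, 0.25, 0.1]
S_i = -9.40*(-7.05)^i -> [-9.4, 66.27, -467.2, 3293.78, -23221.18]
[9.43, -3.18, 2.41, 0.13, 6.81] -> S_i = Random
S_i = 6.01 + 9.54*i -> [6.01, 15.55, 25.09, 34.63, 44.17]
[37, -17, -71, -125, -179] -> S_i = 37 + -54*i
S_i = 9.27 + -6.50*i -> [9.27, 2.77, -3.73, -10.23, -16.73]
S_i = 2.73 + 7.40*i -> [2.73, 10.13, 17.53, 24.93, 32.33]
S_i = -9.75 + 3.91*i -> [-9.75, -5.84, -1.93, 1.98, 5.89]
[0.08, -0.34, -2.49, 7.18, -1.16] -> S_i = Random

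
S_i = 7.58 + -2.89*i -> [7.58, 4.69, 1.8, -1.09, -3.98]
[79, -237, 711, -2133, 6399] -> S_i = 79*-3^i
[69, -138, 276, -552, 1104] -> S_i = 69*-2^i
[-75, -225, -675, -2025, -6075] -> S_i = -75*3^i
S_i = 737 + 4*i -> [737, 741, 745, 749, 753]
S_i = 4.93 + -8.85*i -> [4.93, -3.92, -12.77, -21.62, -30.47]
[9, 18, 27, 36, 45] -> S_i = 9 + 9*i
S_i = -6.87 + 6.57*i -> [-6.87, -0.3, 6.27, 12.84, 19.41]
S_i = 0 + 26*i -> [0, 26, 52, 78, 104]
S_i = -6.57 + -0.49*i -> [-6.57, -7.06, -7.55, -8.04, -8.53]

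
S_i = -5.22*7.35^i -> [-5.22, -38.37, -282.0, -2072.68, -15234.21]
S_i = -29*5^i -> [-29, -145, -725, -3625, -18125]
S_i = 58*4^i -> [58, 232, 928, 3712, 14848]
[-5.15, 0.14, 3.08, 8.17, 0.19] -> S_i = Random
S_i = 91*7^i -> [91, 637, 4459, 31213, 218491]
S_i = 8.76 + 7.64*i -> [8.76, 16.4, 24.04, 31.68, 39.32]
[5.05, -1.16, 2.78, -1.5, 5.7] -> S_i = Random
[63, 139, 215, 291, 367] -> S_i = 63 + 76*i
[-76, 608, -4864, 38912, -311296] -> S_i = -76*-8^i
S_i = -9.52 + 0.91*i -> [-9.52, -8.61, -7.7, -6.79, -5.88]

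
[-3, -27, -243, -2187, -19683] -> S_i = -3*9^i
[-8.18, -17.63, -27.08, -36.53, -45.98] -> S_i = -8.18 + -9.45*i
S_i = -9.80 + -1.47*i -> [-9.8, -11.27, -12.74, -14.21, -15.68]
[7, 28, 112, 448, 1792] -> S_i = 7*4^i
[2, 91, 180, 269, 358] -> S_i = 2 + 89*i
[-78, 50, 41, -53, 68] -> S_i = Random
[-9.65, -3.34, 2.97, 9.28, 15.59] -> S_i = -9.65 + 6.31*i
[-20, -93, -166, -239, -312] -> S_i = -20 + -73*i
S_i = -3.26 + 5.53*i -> [-3.26, 2.27, 7.8, 13.33, 18.86]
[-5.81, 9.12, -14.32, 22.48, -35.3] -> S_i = -5.81*(-1.57)^i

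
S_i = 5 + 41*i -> [5, 46, 87, 128, 169]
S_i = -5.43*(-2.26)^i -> [-5.43, 12.27, -27.73, 62.68, -141.66]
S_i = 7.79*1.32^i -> [7.79, 10.28, 13.57, 17.92, 23.65]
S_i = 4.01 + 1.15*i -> [4.01, 5.16, 6.31, 7.46, 8.61]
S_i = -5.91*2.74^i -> [-5.91, -16.19, -44.37, -121.57, -333.11]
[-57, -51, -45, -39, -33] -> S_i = -57 + 6*i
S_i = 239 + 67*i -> [239, 306, 373, 440, 507]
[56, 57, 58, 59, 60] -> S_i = 56 + 1*i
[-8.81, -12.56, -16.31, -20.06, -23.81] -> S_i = -8.81 + -3.75*i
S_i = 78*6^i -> [78, 468, 2808, 16848, 101088]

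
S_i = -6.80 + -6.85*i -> [-6.8, -13.65, -20.5, -27.35, -34.2]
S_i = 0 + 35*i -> [0, 35, 70, 105, 140]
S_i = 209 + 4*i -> [209, 213, 217, 221, 225]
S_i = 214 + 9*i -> [214, 223, 232, 241, 250]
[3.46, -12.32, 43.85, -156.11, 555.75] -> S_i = 3.46*(-3.56)^i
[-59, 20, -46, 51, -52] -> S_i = Random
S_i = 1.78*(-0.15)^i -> [1.78, -0.27, 0.04, -0.01, 0.0]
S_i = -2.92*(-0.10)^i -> [-2.92, 0.29, -0.03, 0.0, -0.0]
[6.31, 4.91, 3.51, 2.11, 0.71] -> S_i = 6.31 + -1.40*i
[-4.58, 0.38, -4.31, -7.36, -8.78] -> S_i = Random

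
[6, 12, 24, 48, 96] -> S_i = 6*2^i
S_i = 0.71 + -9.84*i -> [0.71, -9.13, -18.97, -28.81, -38.65]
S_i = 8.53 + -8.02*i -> [8.53, 0.51, -7.51, -15.53, -23.55]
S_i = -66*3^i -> [-66, -198, -594, -1782, -5346]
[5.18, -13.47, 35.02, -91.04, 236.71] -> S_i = 5.18*(-2.60)^i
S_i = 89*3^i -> [89, 267, 801, 2403, 7209]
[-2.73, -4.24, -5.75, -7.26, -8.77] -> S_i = -2.73 + -1.51*i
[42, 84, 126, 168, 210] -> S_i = 42 + 42*i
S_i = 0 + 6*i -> [0, 6, 12, 18, 24]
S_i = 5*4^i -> [5, 20, 80, 320, 1280]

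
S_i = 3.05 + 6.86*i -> [3.05, 9.91, 16.77, 23.63, 30.49]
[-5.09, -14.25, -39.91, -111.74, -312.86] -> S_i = -5.09*2.80^i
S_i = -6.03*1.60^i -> [-6.03, -9.65, -15.44, -24.7, -39.52]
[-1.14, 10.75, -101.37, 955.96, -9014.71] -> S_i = -1.14*(-9.43)^i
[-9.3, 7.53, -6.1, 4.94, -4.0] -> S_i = -9.30*(-0.81)^i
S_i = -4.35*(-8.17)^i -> [-4.35, 35.54, -290.36, 2372.22, -19381.06]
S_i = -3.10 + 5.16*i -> [-3.1, 2.06, 7.22, 12.38, 17.54]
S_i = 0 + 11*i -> [0, 11, 22, 33, 44]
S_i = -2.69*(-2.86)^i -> [-2.69, 7.69, -22.0, 62.93, -179.98]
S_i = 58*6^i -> [58, 348, 2088, 12528, 75168]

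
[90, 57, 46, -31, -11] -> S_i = Random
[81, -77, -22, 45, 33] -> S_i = Random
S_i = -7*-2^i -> [-7, 14, -28, 56, -112]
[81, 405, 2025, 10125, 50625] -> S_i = 81*5^i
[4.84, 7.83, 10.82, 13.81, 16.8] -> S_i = 4.84 + 2.99*i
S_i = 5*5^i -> [5, 25, 125, 625, 3125]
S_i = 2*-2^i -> [2, -4, 8, -16, 32]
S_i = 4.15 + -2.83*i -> [4.15, 1.32, -1.51, -4.34, -7.17]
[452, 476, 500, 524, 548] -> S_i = 452 + 24*i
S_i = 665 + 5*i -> [665, 670, 675, 680, 685]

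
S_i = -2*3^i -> [-2, -6, -18, -54, -162]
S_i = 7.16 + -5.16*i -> [7.16, 2.0, -3.16, -8.32, -13.48]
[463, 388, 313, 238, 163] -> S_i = 463 + -75*i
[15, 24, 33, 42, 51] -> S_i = 15 + 9*i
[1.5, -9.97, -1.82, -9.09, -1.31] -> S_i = Random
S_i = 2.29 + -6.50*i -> [2.29, -4.21, -10.71, -17.21, -23.71]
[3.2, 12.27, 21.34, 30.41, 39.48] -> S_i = 3.20 + 9.07*i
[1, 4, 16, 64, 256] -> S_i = 1*4^i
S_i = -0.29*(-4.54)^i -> [-0.29, 1.32, -5.98, 27.14, -123.2]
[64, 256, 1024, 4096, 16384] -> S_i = 64*4^i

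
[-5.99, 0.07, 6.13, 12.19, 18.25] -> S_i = -5.99 + 6.06*i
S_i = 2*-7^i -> [2, -14, 98, -686, 4802]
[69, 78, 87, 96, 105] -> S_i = 69 + 9*i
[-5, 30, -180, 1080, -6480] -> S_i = -5*-6^i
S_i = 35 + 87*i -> [35, 122, 209, 296, 383]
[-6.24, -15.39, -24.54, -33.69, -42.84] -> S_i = -6.24 + -9.15*i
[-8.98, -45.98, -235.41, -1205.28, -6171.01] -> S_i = -8.98*5.12^i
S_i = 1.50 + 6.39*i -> [1.5, 7.89, 14.28, 20.67, 27.06]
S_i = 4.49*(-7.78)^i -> [4.49, -34.93, 271.77, -2114.39, 16449.96]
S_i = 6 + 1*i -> [6, 7, 8, 9, 10]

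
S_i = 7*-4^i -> [7, -28, 112, -448, 1792]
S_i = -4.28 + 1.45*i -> [-4.28, -2.83, -1.38, 0.07, 1.52]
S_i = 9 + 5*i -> [9, 14, 19, 24, 29]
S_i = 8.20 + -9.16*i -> [8.2, -0.96, -10.12, -19.28, -28.44]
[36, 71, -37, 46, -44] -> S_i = Random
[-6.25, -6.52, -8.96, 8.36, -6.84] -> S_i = Random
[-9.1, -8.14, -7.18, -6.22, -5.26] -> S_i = -9.10 + 0.96*i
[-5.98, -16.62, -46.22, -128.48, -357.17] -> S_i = -5.98*2.78^i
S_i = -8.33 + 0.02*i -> [-8.33, -8.31, -8.29, -8.27, -8.25]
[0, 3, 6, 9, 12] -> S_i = 0 + 3*i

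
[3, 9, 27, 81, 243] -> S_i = 3*3^i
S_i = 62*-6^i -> [62, -372, 2232, -13392, 80352]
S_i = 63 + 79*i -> [63, 142, 221, 300, 379]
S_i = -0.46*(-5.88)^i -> [-0.46, 2.7, -15.9, 93.52, -549.88]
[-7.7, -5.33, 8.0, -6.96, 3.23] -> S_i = Random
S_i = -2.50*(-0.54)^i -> [-2.5, 1.35, -0.73, 0.39, -0.21]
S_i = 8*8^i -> [8, 64, 512, 4096, 32768]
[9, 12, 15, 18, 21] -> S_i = 9 + 3*i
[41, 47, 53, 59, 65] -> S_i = 41 + 6*i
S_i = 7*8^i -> [7, 56, 448, 3584, 28672]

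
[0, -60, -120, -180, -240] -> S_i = 0 + -60*i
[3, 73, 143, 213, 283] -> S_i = 3 + 70*i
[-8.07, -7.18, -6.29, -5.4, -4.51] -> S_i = -8.07 + 0.89*i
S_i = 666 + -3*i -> [666, 663, 660, 657, 654]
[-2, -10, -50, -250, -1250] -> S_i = -2*5^i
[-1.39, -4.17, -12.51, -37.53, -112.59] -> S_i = -1.39*3.00^i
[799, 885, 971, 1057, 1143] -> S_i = 799 + 86*i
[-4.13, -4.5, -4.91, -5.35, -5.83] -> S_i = -4.13*1.09^i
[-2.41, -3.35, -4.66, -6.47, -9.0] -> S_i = -2.41*1.39^i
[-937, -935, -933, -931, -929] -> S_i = -937 + 2*i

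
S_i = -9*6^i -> [-9, -54, -324, -1944, -11664]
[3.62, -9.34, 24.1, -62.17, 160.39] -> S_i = 3.62*(-2.58)^i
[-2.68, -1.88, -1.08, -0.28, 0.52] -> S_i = -2.68 + 0.80*i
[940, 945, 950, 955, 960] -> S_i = 940 + 5*i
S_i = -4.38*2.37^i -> [-4.38, -10.38, -24.6, -58.31, -138.19]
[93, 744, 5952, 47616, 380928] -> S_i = 93*8^i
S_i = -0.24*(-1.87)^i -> [-0.24, 0.45, -0.84, 1.57, -2.93]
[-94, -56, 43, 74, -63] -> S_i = Random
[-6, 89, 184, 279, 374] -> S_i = -6 + 95*i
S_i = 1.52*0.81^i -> [1.52, 1.23, 1.0, 0.81, 0.65]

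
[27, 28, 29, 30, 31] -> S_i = 27 + 1*i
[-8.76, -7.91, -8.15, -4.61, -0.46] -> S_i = Random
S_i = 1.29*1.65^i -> [1.29, 2.13, 3.51, 5.79, 9.56]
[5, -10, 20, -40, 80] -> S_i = 5*-2^i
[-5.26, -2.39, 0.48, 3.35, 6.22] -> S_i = -5.26 + 2.87*i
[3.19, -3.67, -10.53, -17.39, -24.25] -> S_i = 3.19 + -6.86*i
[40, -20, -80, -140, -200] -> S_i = 40 + -60*i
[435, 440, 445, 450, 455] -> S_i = 435 + 5*i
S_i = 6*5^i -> [6, 30, 150, 750, 3750]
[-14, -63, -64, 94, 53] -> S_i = Random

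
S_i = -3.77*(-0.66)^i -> [-3.77, 2.49, -1.64, 1.08, -0.72]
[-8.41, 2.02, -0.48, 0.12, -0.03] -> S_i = -8.41*(-0.24)^i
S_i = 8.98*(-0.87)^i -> [8.98, -7.81, 6.8, -5.91, 5.14]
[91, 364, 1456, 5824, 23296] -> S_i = 91*4^i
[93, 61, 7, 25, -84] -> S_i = Random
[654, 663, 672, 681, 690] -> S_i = 654 + 9*i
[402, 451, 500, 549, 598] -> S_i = 402 + 49*i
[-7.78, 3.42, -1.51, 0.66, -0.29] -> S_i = -7.78*(-0.44)^i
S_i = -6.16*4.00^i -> [-6.16, -24.64, -98.56, -394.24, -1576.96]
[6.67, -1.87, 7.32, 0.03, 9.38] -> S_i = Random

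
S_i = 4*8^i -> [4, 32, 256, 2048, 16384]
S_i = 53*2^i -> [53, 106, 212, 424, 848]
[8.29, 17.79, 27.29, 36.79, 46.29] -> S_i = 8.29 + 9.50*i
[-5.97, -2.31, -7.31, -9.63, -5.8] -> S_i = Random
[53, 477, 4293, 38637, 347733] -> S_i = 53*9^i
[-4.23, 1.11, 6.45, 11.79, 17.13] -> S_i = -4.23 + 5.34*i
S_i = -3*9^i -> [-3, -27, -243, -2187, -19683]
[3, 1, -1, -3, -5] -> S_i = 3 + -2*i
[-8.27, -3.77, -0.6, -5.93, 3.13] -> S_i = Random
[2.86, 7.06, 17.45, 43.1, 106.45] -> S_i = 2.86*2.47^i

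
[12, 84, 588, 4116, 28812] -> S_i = 12*7^i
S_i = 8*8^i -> [8, 64, 512, 4096, 32768]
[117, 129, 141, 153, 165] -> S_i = 117 + 12*i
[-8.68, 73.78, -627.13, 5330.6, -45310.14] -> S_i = -8.68*(-8.50)^i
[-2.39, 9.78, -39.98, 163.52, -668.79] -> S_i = -2.39*(-4.09)^i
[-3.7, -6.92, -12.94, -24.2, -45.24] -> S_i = -3.70*1.87^i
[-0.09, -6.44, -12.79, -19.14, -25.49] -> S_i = -0.09 + -6.35*i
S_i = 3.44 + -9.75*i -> [3.44, -6.31, -16.06, -25.81, -35.56]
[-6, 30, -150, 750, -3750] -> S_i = -6*-5^i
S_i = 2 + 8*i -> [2, 10, 18, 26, 34]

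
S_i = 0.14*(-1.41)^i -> [0.14, -0.2, 0.28, -0.39, 0.55]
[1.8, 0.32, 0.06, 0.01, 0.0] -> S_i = 1.80*0.18^i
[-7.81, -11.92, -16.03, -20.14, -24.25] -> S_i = -7.81 + -4.11*i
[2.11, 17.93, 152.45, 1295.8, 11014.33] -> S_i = 2.11*8.50^i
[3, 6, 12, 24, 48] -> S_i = 3*2^i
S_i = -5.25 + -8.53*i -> [-5.25, -13.78, -22.31, -30.84, -39.37]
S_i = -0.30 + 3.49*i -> [-0.3, 3.19, 6.68, 10.17, 13.66]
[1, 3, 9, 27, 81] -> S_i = 1*3^i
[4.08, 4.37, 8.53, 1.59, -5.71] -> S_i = Random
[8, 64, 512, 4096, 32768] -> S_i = 8*8^i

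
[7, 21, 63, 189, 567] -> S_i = 7*3^i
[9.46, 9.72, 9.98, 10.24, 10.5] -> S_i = 9.46 + 0.26*i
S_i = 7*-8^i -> [7, -56, 448, -3584, 28672]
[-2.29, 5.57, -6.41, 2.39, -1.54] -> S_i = Random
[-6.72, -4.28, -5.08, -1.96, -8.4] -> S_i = Random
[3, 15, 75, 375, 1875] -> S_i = 3*5^i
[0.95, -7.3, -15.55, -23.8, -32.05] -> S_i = 0.95 + -8.25*i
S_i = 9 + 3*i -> [9, 12, 15, 18, 21]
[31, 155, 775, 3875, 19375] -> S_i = 31*5^i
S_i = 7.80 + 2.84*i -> [7.8, 10.64, 13.48, 16.32, 19.16]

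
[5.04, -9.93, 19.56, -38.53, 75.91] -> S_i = 5.04*(-1.97)^i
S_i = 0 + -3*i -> [0, -3, -6, -9, -12]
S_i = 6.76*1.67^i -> [6.76, 11.29, 18.85, 31.48, 52.58]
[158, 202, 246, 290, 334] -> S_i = 158 + 44*i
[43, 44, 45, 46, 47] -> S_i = 43 + 1*i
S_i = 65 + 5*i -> [65, 70, 75, 80, 85]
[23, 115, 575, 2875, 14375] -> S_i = 23*5^i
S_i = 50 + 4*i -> [50, 54, 58, 62, 66]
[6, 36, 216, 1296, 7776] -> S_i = 6*6^i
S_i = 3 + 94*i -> [3, 97, 191, 285, 379]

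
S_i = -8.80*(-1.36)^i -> [-8.8, 11.97, -16.28, 22.14, -30.1]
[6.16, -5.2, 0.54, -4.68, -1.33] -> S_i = Random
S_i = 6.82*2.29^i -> [6.82, 15.62, 35.76, 81.9, 187.55]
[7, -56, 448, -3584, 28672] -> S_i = 7*-8^i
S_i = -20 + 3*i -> [-20, -17, -14, -11, -8]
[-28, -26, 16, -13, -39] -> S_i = Random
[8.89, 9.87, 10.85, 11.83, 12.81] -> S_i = 8.89 + 0.98*i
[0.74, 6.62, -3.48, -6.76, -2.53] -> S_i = Random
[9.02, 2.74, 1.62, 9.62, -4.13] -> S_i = Random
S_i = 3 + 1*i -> [3, 4, 5, 6, 7]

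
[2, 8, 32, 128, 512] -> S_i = 2*4^i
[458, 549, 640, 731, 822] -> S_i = 458 + 91*i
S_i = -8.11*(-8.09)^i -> [-8.11, 65.61, -530.78, 4294.04, -34738.81]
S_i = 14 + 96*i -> [14, 110, 206, 302, 398]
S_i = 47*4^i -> [47, 188, 752, 3008, 12032]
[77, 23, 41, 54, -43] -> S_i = Random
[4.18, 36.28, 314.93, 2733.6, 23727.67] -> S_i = 4.18*8.68^i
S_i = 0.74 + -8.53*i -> [0.74, -7.79, -16.32, -24.85, -33.38]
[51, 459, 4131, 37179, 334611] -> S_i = 51*9^i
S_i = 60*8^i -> [60, 480, 3840, 30720, 245760]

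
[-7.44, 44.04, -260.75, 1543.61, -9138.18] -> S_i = -7.44*(-5.92)^i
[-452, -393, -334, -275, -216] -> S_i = -452 + 59*i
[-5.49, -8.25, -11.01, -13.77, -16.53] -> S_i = -5.49 + -2.76*i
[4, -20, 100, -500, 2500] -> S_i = 4*-5^i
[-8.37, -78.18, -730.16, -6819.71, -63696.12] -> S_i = -8.37*9.34^i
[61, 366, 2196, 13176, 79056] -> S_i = 61*6^i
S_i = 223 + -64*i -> [223, 159, 95, 31, -33]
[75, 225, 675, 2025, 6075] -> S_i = 75*3^i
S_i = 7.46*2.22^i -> [7.46, 16.56, 36.77, 81.62, 181.2]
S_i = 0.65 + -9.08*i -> [0.65, -8.43, -17.51, -26.59, -35.67]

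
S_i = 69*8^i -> [69, 552, 4416, 35328, 282624]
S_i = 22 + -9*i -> [22, 13, 4, -5, -14]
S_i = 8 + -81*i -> [8, -73, -154, -235, -316]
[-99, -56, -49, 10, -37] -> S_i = Random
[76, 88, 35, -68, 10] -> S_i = Random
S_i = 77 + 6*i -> [77, 83, 89, 95, 101]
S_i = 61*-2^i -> [61, -122, 244, -488, 976]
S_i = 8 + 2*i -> [8, 10, 12, 14, 16]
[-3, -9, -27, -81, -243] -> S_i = -3*3^i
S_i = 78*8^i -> [78, 624, 4992, 39936, 319488]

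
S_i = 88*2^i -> [88, 176, 352, 704, 1408]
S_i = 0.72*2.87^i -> [0.72, 2.07, 5.93, 17.02, 48.85]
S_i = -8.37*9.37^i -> [-8.37, -78.43, -734.86, -6885.64, -64518.43]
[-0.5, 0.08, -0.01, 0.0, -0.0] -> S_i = -0.50*(-0.17)^i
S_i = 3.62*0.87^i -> [3.62, 3.15, 2.74, 2.38, 2.07]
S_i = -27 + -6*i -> [-27, -33, -39, -45, -51]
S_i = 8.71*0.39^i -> [8.71, 3.4, 1.32, 0.52, 0.2]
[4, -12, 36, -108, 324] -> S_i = 4*-3^i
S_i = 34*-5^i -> [34, -170, 850, -4250, 21250]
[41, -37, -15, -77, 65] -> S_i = Random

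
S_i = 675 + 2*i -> [675, 677, 679, 681, 683]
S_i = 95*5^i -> [95, 475, 2375, 11875, 59375]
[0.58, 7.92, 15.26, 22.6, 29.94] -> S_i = 0.58 + 7.34*i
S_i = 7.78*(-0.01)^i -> [7.78, -0.08, 0.0, -0.0, 0.0]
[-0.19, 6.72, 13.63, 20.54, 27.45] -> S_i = -0.19 + 6.91*i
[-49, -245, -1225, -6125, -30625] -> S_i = -49*5^i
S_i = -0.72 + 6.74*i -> [-0.72, 6.02, 12.76, 19.5, 26.24]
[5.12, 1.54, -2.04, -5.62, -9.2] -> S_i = 5.12 + -3.58*i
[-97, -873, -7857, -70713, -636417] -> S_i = -97*9^i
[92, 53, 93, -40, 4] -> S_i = Random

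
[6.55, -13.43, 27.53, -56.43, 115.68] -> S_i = 6.55*(-2.05)^i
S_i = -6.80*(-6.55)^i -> [-6.8, 44.54, -291.74, 1910.88, -12516.25]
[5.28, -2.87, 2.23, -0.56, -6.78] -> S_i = Random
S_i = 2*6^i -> [2, 12, 72, 432, 2592]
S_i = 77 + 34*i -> [77, 111, 145, 179, 213]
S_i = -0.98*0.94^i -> [-0.98, -0.92, -0.87, -0.81, -0.77]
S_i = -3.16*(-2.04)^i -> [-3.16, 6.45, -13.15, 26.83, -54.73]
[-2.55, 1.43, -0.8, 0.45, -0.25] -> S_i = -2.55*(-0.56)^i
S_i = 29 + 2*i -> [29, 31, 33, 35, 37]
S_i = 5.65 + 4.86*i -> [5.65, 10.51, 15.37, 20.23, 25.09]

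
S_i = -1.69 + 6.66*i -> [-1.69, 4.97, 11.63, 18.29, 24.95]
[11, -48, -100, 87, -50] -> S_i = Random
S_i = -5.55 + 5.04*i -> [-5.55, -0.51, 4.53, 9.57, 14.61]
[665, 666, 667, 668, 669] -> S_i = 665 + 1*i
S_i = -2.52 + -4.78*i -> [-2.52, -7.3, -12.08, -16.86, -21.64]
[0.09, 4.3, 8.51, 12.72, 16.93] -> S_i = 0.09 + 4.21*i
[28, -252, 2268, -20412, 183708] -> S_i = 28*-9^i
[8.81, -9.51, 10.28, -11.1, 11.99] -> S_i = 8.81*(-1.08)^i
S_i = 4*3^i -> [4, 12, 36, 108, 324]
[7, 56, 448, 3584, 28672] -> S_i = 7*8^i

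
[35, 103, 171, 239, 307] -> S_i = 35 + 68*i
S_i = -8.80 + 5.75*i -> [-8.8, -3.05, 2.7, 8.45, 14.2]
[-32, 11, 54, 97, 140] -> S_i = -32 + 43*i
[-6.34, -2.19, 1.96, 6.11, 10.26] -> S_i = -6.34 + 4.15*i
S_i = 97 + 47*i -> [97, 144, 191, 238, 285]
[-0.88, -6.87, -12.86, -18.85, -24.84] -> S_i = -0.88 + -5.99*i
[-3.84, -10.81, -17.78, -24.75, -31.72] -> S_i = -3.84 + -6.97*i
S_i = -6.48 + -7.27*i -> [-6.48, -13.75, -21.02, -28.29, -35.56]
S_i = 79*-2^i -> [79, -158, 316, -632, 1264]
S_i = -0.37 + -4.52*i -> [-0.37, -4.89, -9.41, -13.93, -18.45]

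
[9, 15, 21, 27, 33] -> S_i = 9 + 6*i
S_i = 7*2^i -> [7, 14, 28, 56, 112]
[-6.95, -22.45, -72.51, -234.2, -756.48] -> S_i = -6.95*3.23^i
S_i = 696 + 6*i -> [696, 702, 708, 714, 720]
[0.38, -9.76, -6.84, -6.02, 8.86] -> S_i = Random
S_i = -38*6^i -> [-38, -228, -1368, -8208, -49248]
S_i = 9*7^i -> [9, 63, 441, 3087, 21609]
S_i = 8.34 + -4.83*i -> [8.34, 3.51, -1.32, -6.15, -10.98]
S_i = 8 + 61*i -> [8, 69, 130, 191, 252]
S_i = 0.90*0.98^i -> [0.9, 0.88, 0.86, 0.85, 0.83]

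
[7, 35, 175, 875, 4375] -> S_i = 7*5^i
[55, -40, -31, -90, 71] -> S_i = Random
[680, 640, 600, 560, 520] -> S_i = 680 + -40*i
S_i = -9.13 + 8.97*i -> [-9.13, -0.16, 8.81, 17.78, 26.75]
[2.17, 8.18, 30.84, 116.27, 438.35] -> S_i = 2.17*3.77^i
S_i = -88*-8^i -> [-88, 704, -5632, 45056, -360448]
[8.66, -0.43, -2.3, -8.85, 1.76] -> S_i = Random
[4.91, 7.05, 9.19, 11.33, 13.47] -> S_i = 4.91 + 2.14*i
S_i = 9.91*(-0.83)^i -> [9.91, -8.23, 6.83, -5.67, 4.7]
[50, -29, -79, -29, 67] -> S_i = Random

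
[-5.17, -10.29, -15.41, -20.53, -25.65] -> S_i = -5.17 + -5.12*i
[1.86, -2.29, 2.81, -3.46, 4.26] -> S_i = 1.86*(-1.23)^i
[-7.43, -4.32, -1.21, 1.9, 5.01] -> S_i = -7.43 + 3.11*i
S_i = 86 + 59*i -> [86, 145, 204, 263, 322]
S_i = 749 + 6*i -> [749, 755, 761, 767, 773]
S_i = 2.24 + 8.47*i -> [2.24, 10.71, 19.18, 27.65, 36.12]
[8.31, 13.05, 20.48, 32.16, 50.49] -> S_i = 8.31*1.57^i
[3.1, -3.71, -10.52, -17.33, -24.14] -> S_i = 3.10 + -6.81*i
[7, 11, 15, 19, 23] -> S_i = 7 + 4*i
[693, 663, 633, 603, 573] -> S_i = 693 + -30*i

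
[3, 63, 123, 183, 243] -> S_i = 3 + 60*i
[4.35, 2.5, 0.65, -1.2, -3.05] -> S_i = 4.35 + -1.85*i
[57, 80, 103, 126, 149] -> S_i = 57 + 23*i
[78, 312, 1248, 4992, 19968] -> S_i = 78*4^i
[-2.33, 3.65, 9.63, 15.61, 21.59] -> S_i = -2.33 + 5.98*i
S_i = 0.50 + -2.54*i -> [0.5, -2.04, -4.58, -7.12, -9.66]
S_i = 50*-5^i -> [50, -250, 1250, -6250, 31250]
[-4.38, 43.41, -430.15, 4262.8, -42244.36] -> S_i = -4.38*(-9.91)^i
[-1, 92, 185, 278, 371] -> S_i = -1 + 93*i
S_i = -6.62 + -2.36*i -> [-6.62, -8.98, -11.34, -13.7, -16.06]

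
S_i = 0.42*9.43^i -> [0.42, 3.96, 37.35, 352.2, 3321.21]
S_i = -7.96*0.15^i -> [-7.96, -1.19, -0.18, -0.03, -0.0]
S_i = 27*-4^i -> [27, -108, 432, -1728, 6912]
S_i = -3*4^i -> [-3, -12, -48, -192, -768]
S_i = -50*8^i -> [-50, -400, -3200, -25600, -204800]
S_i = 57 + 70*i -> [57, 127, 197, 267, 337]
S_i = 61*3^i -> [61, 183, 549, 1647, 4941]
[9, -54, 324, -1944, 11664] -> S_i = 9*-6^i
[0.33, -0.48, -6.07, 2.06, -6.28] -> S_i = Random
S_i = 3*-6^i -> [3, -18, 108, -648, 3888]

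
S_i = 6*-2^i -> [6, -12, 24, -48, 96]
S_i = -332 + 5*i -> [-332, -327, -322, -317, -312]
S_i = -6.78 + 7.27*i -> [-6.78, 0.49, 7.76, 15.03, 22.3]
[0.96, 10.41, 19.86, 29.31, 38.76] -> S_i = 0.96 + 9.45*i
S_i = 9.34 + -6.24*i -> [9.34, 3.1, -3.14, -9.38, -15.62]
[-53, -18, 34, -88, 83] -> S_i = Random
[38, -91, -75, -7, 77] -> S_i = Random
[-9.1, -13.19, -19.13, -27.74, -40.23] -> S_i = -9.10*1.45^i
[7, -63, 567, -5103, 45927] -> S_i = 7*-9^i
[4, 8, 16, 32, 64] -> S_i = 4*2^i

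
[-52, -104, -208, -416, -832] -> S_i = -52*2^i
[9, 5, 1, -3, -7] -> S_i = 9 + -4*i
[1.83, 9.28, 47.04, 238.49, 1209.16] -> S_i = 1.83*5.07^i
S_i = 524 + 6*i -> [524, 530, 536, 542, 548]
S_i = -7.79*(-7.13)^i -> [-7.79, 55.54, -396.02, 2823.62, -20132.4]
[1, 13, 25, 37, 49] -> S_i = 1 + 12*i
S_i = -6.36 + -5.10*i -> [-6.36, -11.46, -16.56, -21.66, -26.76]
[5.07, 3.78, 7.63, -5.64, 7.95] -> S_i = Random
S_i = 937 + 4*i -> [937, 941, 945, 949, 953]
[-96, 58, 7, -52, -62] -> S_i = Random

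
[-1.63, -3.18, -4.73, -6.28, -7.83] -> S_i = -1.63 + -1.55*i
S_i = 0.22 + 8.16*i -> [0.22, 8.38, 16.54, 24.7, 32.86]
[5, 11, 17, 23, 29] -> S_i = 5 + 6*i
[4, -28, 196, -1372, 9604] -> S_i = 4*-7^i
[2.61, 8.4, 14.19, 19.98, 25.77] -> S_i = 2.61 + 5.79*i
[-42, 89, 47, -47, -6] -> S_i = Random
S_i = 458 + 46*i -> [458, 504, 550, 596, 642]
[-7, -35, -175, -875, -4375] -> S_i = -7*5^i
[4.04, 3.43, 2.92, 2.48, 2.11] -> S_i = 4.04*0.85^i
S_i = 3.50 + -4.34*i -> [3.5, -0.84, -5.18, -9.52, -13.86]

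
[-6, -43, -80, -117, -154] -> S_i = -6 + -37*i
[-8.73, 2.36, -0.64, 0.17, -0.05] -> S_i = -8.73*(-0.27)^i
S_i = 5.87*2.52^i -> [5.87, 14.79, 37.28, 93.94, 236.72]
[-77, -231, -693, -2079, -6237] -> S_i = -77*3^i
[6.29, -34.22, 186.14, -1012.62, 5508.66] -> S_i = 6.29*(-5.44)^i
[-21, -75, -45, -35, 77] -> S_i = Random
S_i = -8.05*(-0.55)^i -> [-8.05, 4.43, -2.44, 1.34, -0.74]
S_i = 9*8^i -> [9, 72, 576, 4608, 36864]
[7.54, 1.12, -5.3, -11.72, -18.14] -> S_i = 7.54 + -6.42*i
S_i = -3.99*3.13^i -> [-3.99, -12.49, -39.09, -122.35, -382.96]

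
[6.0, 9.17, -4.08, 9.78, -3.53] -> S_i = Random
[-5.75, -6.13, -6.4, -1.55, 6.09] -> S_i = Random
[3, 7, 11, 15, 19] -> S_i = 3 + 4*i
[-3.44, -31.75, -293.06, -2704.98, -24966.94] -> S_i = -3.44*9.23^i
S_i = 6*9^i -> [6, 54, 486, 4374, 39366]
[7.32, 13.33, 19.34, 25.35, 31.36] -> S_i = 7.32 + 6.01*i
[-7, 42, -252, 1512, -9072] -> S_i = -7*-6^i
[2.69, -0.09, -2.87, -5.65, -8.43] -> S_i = 2.69 + -2.78*i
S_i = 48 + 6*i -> [48, 54, 60, 66, 72]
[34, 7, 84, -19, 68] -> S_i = Random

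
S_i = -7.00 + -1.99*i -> [-7.0, -8.99, -10.98, -12.97, -14.96]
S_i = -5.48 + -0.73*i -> [-5.48, -6.21, -6.94, -7.67, -8.4]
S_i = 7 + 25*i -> [7, 32, 57, 82, 107]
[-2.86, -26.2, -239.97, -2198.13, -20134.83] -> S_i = -2.86*9.16^i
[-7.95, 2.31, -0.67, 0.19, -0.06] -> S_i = -7.95*(-0.29)^i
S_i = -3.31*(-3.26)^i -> [-3.31, 10.79, -35.18, 114.68, -373.85]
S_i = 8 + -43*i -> [8, -35, -78, -121, -164]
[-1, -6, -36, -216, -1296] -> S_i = -1*6^i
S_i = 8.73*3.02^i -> [8.73, 26.36, 79.62, 240.46, 726.18]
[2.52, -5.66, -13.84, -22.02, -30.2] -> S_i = 2.52 + -8.18*i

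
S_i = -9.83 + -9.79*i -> [-9.83, -19.62, -29.41, -39.2, -48.99]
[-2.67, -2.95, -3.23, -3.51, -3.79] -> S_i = -2.67 + -0.28*i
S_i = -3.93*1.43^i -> [-3.93, -5.62, -8.04, -11.49, -16.43]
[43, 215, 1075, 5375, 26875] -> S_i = 43*5^i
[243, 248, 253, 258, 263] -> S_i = 243 + 5*i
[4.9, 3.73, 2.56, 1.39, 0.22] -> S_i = 4.90 + -1.17*i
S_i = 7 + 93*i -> [7, 100, 193, 286, 379]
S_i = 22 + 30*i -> [22, 52, 82, 112, 142]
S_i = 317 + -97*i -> [317, 220, 123, 26, -71]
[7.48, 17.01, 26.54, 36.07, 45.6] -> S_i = 7.48 + 9.53*i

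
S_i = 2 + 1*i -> [2, 3, 4, 5, 6]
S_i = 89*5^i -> [89, 445, 2225, 11125, 55625]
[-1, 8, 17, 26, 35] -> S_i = -1 + 9*i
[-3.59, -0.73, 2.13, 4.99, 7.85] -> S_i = -3.59 + 2.86*i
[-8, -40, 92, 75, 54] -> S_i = Random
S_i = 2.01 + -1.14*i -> [2.01, 0.87, -0.27, -1.41, -2.55]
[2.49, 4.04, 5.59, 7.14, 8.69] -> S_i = 2.49 + 1.55*i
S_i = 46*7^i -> [46, 322, 2254, 15778, 110446]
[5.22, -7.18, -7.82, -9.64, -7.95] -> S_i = Random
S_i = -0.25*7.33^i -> [-0.25, -1.83, -13.43, -98.46, -721.7]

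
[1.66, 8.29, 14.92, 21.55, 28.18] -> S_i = 1.66 + 6.63*i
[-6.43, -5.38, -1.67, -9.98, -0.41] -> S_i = Random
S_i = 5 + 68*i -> [5, 73, 141, 209, 277]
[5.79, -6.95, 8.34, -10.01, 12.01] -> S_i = 5.79*(-1.20)^i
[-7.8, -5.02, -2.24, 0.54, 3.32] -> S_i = -7.80 + 2.78*i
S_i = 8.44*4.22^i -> [8.44, 35.62, 150.3, 634.28, 2676.65]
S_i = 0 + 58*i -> [0, 58, 116, 174, 232]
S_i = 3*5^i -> [3, 15, 75, 375, 1875]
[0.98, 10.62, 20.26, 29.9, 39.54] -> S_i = 0.98 + 9.64*i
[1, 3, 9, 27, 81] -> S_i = 1*3^i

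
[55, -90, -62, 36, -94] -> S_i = Random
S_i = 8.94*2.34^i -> [8.94, 20.92, 48.95, 114.55, 268.04]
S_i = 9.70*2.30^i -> [9.7, 22.31, 51.31, 118.02, 271.45]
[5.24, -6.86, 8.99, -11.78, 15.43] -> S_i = 5.24*(-1.31)^i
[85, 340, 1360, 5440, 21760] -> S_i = 85*4^i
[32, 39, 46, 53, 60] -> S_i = 32 + 7*i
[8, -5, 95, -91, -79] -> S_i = Random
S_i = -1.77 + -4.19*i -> [-1.77, -5.96, -10.15, -14.34, -18.53]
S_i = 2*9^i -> [2, 18, 162, 1458, 13122]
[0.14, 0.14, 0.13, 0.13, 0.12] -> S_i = 0.14*0.97^i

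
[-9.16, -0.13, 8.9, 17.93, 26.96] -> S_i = -9.16 + 9.03*i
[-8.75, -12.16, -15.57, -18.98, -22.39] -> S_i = -8.75 + -3.41*i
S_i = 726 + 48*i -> [726, 774, 822, 870, 918]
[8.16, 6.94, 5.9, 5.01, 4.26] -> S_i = 8.16*0.85^i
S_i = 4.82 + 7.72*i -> [4.82, 12.54, 20.26, 27.98, 35.7]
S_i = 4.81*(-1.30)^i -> [4.81, -6.25, 8.13, -10.57, 13.74]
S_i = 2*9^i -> [2, 18, 162, 1458, 13122]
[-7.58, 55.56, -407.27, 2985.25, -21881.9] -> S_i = -7.58*(-7.33)^i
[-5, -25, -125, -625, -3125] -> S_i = -5*5^i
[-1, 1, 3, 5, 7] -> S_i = -1 + 2*i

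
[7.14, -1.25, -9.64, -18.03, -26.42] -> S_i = 7.14 + -8.39*i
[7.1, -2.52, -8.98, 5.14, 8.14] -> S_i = Random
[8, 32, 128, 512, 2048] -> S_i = 8*4^i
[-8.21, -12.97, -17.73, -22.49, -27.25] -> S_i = -8.21 + -4.76*i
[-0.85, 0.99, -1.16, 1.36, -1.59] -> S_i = -0.85*(-1.17)^i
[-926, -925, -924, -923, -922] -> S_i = -926 + 1*i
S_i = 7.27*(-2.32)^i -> [7.27, -16.87, 39.13, -90.78, 210.61]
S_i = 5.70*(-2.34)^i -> [5.7, -13.34, 31.21, -73.03, 170.9]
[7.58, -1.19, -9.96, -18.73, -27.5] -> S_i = 7.58 + -8.77*i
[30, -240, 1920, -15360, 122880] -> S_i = 30*-8^i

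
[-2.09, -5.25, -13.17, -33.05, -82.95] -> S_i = -2.09*2.51^i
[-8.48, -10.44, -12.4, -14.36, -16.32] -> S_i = -8.48 + -1.96*i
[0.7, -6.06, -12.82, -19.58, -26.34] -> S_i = 0.70 + -6.76*i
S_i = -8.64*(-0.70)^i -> [-8.64, 6.05, -4.23, 2.96, -2.07]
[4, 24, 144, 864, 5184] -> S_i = 4*6^i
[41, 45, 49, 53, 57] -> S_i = 41 + 4*i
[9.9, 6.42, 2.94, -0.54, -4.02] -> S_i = 9.90 + -3.48*i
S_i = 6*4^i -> [6, 24, 96, 384, 1536]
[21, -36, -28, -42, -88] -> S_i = Random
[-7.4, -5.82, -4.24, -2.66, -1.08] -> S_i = -7.40 + 1.58*i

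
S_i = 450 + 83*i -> [450, 533, 616, 699, 782]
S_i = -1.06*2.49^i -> [-1.06, -2.64, -6.57, -16.36, -40.75]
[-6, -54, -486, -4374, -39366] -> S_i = -6*9^i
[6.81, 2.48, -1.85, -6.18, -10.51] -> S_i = 6.81 + -4.33*i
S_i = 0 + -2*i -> [0, -2, -4, -6, -8]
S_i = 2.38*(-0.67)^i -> [2.38, -1.59, 1.07, -0.72, 0.48]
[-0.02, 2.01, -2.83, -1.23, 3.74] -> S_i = Random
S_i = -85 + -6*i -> [-85, -91, -97, -103, -109]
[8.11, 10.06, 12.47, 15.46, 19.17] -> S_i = 8.11*1.24^i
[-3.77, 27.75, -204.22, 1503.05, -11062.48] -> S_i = -3.77*(-7.36)^i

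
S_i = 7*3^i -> [7, 21, 63, 189, 567]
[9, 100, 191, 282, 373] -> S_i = 9 + 91*i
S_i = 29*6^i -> [29, 174, 1044, 6264, 37584]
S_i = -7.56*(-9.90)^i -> [-7.56, 74.84, -740.96, 7335.46, -72621.06]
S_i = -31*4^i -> [-31, -124, -496, -1984, -7936]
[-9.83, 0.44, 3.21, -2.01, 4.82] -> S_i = Random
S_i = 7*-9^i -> [7, -63, 567, -5103, 45927]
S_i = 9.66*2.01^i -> [9.66, 19.42, 39.03, 78.45, 157.67]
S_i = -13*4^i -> [-13, -52, -208, -832, -3328]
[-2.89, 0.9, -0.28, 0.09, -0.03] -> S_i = -2.89*(-0.31)^i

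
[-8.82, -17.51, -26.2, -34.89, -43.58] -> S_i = -8.82 + -8.69*i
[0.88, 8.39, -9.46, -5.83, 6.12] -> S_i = Random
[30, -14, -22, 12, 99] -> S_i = Random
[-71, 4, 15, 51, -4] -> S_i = Random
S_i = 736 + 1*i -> [736, 737, 738, 739, 740]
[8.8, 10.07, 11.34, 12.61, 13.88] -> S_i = 8.80 + 1.27*i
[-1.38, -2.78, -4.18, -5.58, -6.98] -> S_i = -1.38 + -1.40*i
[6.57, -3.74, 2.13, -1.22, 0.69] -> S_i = 6.57*(-0.57)^i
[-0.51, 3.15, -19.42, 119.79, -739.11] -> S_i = -0.51*(-6.17)^i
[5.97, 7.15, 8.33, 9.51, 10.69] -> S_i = 5.97 + 1.18*i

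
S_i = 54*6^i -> [54, 324, 1944, 11664, 69984]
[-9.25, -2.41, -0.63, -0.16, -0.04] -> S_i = -9.25*0.26^i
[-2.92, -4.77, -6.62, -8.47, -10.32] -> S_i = -2.92 + -1.85*i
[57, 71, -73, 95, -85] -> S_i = Random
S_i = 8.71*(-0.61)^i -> [8.71, -5.31, 3.24, -1.98, 1.21]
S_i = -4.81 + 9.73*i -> [-4.81, 4.92, 14.65, 24.38, 34.11]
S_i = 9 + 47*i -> [9, 56, 103, 150, 197]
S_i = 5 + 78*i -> [5, 83, 161, 239, 317]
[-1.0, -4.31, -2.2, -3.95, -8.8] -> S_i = Random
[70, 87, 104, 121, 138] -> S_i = 70 + 17*i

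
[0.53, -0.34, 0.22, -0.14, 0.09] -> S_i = 0.53*(-0.64)^i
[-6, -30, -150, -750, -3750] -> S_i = -6*5^i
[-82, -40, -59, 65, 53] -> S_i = Random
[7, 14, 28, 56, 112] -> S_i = 7*2^i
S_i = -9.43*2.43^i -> [-9.43, -22.91, -55.68, -135.31, -328.8]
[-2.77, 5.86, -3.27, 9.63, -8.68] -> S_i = Random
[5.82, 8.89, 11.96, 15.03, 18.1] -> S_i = 5.82 + 3.07*i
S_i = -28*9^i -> [-28, -252, -2268, -20412, -183708]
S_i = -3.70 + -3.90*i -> [-3.7, -7.6, -11.5, -15.4, -19.3]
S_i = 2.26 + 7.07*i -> [2.26, 9.33, 16.4, 23.47, 30.54]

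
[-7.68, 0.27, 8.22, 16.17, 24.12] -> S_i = -7.68 + 7.95*i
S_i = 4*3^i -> [4, 12, 36, 108, 324]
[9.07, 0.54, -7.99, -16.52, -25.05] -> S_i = 9.07 + -8.53*i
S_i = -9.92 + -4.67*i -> [-9.92, -14.59, -19.26, -23.93, -28.6]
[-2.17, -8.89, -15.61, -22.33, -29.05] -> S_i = -2.17 + -6.72*i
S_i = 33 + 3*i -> [33, 36, 39, 42, 45]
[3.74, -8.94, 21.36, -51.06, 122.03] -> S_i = 3.74*(-2.39)^i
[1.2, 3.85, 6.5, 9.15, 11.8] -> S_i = 1.20 + 2.65*i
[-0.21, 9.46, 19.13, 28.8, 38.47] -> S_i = -0.21 + 9.67*i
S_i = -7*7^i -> [-7, -49, -343, -2401, -16807]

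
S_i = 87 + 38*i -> [87, 125, 163, 201, 239]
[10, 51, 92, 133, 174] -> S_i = 10 + 41*i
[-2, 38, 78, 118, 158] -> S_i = -2 + 40*i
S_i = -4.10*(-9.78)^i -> [-4.1, 40.1, -392.16, 3835.31, -37509.33]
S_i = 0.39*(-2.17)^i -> [0.39, -0.85, 1.84, -3.99, 8.65]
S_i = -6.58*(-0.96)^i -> [-6.58, 6.32, -6.06, 5.82, -5.59]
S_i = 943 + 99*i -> [943, 1042, 1141, 1240, 1339]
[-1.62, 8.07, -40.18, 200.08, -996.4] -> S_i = -1.62*(-4.98)^i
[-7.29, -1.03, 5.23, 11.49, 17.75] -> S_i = -7.29 + 6.26*i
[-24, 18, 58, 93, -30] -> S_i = Random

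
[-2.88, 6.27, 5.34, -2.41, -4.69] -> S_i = Random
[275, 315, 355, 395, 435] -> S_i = 275 + 40*i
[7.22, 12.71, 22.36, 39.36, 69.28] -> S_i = 7.22*1.76^i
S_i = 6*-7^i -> [6, -42, 294, -2058, 14406]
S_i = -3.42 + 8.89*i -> [-3.42, 5.47, 14.36, 23.25, 32.14]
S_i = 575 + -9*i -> [575, 566, 557, 548, 539]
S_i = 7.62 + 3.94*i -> [7.62, 11.56, 15.5, 19.44, 23.38]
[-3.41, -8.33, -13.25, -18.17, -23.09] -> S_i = -3.41 + -4.92*i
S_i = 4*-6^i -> [4, -24, 144, -864, 5184]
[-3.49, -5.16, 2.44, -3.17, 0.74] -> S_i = Random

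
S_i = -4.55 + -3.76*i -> [-4.55, -8.31, -12.07, -15.83, -19.59]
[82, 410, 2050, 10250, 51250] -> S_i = 82*5^i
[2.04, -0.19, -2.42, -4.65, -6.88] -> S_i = 2.04 + -2.23*i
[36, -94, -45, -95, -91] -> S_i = Random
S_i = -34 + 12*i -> [-34, -22, -10, 2, 14]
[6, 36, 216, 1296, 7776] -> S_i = 6*6^i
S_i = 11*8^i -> [11, 88, 704, 5632, 45056]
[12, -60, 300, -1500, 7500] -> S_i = 12*-5^i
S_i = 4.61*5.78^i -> [4.61, 26.65, 154.01, 890.19, 5145.32]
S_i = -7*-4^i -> [-7, 28, -112, 448, -1792]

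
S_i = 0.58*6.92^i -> [0.58, 4.01, 27.77, 192.2, 1330.0]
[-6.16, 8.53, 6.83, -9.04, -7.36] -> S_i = Random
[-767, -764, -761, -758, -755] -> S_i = -767 + 3*i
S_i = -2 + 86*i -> [-2, 84, 170, 256, 342]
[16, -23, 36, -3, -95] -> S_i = Random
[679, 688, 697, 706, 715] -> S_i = 679 + 9*i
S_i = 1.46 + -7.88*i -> [1.46, -6.42, -14.3, -22.18, -30.06]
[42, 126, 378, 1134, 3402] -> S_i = 42*3^i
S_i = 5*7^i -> [5, 35, 245, 1715, 12005]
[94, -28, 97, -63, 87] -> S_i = Random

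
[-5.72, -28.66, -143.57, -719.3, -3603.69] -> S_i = -5.72*5.01^i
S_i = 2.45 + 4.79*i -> [2.45, 7.24, 12.03, 16.82, 21.61]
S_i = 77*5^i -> [77, 385, 1925, 9625, 48125]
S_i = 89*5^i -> [89, 445, 2225, 11125, 55625]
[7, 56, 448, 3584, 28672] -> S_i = 7*8^i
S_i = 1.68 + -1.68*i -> [1.68, 0.0, -1.68, -3.36, -5.04]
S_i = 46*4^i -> [46, 184, 736, 2944, 11776]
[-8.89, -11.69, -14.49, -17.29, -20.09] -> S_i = -8.89 + -2.80*i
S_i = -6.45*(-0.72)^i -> [-6.45, 4.64, -3.34, 2.41, -1.73]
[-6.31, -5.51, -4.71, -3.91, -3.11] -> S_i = -6.31 + 0.80*i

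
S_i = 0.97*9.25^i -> [0.97, 8.97, 83.0, 767.71, 7101.31]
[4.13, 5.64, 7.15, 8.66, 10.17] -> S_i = 4.13 + 1.51*i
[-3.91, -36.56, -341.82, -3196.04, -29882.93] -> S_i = -3.91*9.35^i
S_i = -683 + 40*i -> [-683, -643, -603, -563, -523]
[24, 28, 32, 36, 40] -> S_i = 24 + 4*i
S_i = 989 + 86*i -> [989, 1075, 1161, 1247, 1333]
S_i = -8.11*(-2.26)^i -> [-8.11, 18.33, -41.42, 93.62, -211.57]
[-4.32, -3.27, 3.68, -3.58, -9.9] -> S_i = Random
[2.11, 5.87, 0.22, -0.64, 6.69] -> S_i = Random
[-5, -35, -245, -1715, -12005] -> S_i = -5*7^i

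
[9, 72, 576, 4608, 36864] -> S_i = 9*8^i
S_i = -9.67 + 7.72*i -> [-9.67, -1.95, 5.77, 13.49, 21.21]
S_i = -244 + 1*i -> [-244, -243, -242, -241, -240]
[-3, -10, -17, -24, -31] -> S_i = -3 + -7*i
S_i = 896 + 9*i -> [896, 905, 914, 923, 932]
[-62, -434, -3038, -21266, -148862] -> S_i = -62*7^i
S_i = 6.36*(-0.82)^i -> [6.36, -5.22, 4.28, -3.51, 2.88]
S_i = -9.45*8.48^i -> [-9.45, -80.14, -679.55, -5762.61, -48866.95]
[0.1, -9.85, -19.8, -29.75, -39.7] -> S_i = 0.10 + -9.95*i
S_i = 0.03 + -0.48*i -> [0.03, -0.45, -0.93, -1.41, -1.89]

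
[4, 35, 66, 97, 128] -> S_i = 4 + 31*i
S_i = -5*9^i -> [-5, -45, -405, -3645, -32805]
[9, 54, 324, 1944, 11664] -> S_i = 9*6^i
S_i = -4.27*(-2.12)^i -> [-4.27, 9.05, -19.19, 40.69, -86.25]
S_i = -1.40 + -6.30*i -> [-1.4, -7.7, -14.0, -20.3, -26.6]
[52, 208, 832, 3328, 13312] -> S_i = 52*4^i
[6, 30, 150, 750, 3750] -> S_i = 6*5^i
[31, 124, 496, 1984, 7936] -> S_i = 31*4^i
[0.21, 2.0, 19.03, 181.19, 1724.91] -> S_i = 0.21*9.52^i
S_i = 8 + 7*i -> [8, 15, 22, 29, 36]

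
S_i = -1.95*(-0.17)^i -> [-1.95, 0.33, -0.06, 0.01, -0.0]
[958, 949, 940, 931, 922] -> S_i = 958 + -9*i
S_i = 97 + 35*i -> [97, 132, 167, 202, 237]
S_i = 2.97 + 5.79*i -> [2.97, 8.76, 14.55, 20.34, 26.13]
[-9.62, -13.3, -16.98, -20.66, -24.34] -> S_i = -9.62 + -3.68*i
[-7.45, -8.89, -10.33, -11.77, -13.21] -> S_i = -7.45 + -1.44*i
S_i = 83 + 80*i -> [83, 163, 243, 323, 403]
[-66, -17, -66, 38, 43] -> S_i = Random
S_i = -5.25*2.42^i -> [-5.25, -12.7, -30.75, -74.41, -180.06]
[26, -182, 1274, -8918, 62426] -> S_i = 26*-7^i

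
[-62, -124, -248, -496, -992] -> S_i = -62*2^i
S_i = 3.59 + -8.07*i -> [3.59, -4.48, -12.55, -20.62, -28.69]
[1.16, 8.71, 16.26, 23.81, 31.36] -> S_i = 1.16 + 7.55*i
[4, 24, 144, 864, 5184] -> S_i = 4*6^i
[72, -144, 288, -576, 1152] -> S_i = 72*-2^i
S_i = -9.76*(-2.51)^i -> [-9.76, 24.5, -61.49, 154.34, -387.39]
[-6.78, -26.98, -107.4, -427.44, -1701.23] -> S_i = -6.78*3.98^i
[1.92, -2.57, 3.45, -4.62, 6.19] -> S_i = 1.92*(-1.34)^i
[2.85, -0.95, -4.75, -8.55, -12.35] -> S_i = 2.85 + -3.80*i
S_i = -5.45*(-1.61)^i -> [-5.45, 8.77, -14.13, 22.74, -36.62]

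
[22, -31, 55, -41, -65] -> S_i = Random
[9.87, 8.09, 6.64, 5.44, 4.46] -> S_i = 9.87*0.82^i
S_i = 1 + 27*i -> [1, 28, 55, 82, 109]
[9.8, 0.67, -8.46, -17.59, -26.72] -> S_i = 9.80 + -9.13*i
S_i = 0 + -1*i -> [0, -1, -2, -3, -4]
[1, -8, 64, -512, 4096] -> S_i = 1*-8^i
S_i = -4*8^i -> [-4, -32, -256, -2048, -16384]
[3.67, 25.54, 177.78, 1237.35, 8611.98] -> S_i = 3.67*6.96^i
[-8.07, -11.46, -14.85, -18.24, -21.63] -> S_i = -8.07 + -3.39*i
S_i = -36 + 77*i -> [-36, 41, 118, 195, 272]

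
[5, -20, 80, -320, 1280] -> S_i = 5*-4^i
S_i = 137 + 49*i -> [137, 186, 235, 284, 333]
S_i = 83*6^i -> [83, 498, 2988, 17928, 107568]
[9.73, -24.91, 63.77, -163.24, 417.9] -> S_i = 9.73*(-2.56)^i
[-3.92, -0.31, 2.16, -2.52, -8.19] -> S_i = Random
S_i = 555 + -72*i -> [555, 483, 411, 339, 267]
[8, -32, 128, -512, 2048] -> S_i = 8*-4^i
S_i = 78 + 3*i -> [78, 81, 84, 87, 90]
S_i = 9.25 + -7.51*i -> [9.25, 1.74, -5.77, -13.28, -20.79]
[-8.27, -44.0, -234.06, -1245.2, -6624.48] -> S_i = -8.27*5.32^i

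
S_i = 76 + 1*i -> [76, 77, 78, 79, 80]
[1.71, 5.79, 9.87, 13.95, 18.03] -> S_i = 1.71 + 4.08*i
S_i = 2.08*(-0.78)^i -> [2.08, -1.62, 1.27, -0.99, 0.77]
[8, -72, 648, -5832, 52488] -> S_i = 8*-9^i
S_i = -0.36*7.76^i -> [-0.36, -2.79, -21.68, -168.22, -1305.42]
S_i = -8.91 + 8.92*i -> [-8.91, 0.01, 8.93, 17.85, 26.77]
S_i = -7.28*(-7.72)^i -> [-7.28, 56.2, -433.88, 3349.53, -25858.34]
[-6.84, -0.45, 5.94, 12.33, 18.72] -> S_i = -6.84 + 6.39*i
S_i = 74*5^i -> [74, 370, 1850, 9250, 46250]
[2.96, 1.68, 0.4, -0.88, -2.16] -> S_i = 2.96 + -1.28*i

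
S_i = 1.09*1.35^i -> [1.09, 1.47, 1.99, 2.68, 3.62]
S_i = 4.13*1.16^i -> [4.13, 4.79, 5.56, 6.45, 7.48]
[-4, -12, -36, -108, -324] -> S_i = -4*3^i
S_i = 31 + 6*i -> [31, 37, 43, 49, 55]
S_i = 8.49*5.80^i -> [8.49, 49.24, 285.6, 1656.5, 9607.71]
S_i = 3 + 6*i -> [3, 9, 15, 21, 27]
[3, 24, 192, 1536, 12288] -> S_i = 3*8^i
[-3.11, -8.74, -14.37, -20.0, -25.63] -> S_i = -3.11 + -5.63*i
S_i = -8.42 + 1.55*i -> [-8.42, -6.87, -5.32, -3.77, -2.22]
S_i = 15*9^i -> [15, 135, 1215, 10935, 98415]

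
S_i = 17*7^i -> [17, 119, 833, 5831, 40817]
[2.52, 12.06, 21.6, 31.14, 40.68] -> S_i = 2.52 + 9.54*i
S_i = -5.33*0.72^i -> [-5.33, -3.84, -2.76, -1.99, -1.43]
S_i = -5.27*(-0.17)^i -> [-5.27, 0.9, -0.15, 0.03, -0.0]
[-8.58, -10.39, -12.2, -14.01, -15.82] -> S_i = -8.58 + -1.81*i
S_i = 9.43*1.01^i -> [9.43, 9.52, 9.62, 9.72, 9.81]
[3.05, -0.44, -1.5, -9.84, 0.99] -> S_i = Random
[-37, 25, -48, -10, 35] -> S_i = Random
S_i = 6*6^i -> [6, 36, 216, 1296, 7776]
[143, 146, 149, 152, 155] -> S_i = 143 + 3*i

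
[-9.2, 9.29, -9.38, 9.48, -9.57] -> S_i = -9.20*(-1.01)^i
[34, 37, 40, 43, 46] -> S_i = 34 + 3*i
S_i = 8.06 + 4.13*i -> [8.06, 12.19, 16.32, 20.45, 24.58]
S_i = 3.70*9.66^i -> [3.7, 35.74, 345.27, 3335.29, 32218.86]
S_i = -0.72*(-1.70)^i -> [-0.72, 1.22, -2.08, 3.54, -6.01]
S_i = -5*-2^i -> [-5, 10, -20, 40, -80]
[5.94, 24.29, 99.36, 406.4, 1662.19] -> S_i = 5.94*4.09^i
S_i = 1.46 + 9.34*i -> [1.46, 10.8, 20.14, 29.48, 38.82]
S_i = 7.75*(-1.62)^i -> [7.75, -12.56, 20.34, -32.95, 53.38]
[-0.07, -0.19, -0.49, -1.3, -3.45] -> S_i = -0.07*2.65^i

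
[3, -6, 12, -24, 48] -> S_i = 3*-2^i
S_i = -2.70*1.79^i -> [-2.7, -4.83, -8.65, -15.49, -27.72]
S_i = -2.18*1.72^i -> [-2.18, -3.75, -6.45, -11.09, -19.08]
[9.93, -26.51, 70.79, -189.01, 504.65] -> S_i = 9.93*(-2.67)^i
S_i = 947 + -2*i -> [947, 945, 943, 941, 939]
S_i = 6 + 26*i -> [6, 32, 58, 84, 110]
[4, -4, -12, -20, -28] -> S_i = 4 + -8*i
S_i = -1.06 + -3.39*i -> [-1.06, -4.45, -7.84, -11.23, -14.62]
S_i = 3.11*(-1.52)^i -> [3.11, -4.73, 7.19, -10.92, 16.6]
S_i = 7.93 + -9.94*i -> [7.93, -2.01, -11.95, -21.89, -31.83]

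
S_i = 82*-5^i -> [82, -410, 2050, -10250, 51250]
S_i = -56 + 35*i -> [-56, -21, 14, 49, 84]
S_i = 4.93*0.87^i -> [4.93, 4.29, 3.73, 3.25, 2.82]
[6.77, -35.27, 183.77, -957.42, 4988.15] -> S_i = 6.77*(-5.21)^i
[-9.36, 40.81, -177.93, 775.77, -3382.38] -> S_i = -9.36*(-4.36)^i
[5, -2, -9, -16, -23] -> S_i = 5 + -7*i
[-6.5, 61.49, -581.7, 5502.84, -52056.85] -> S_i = -6.50*(-9.46)^i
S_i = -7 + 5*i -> [-7, -2, 3, 8, 13]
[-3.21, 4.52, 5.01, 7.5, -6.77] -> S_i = Random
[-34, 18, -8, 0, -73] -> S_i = Random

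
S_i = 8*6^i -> [8, 48, 288, 1728, 10368]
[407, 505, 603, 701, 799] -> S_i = 407 + 98*i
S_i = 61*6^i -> [61, 366, 2196, 13176, 79056]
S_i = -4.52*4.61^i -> [-4.52, -20.84, -96.06, -442.83, -2041.47]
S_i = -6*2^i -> [-6, -12, -24, -48, -96]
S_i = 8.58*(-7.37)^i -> [8.58, -63.23, 466.04, -3434.71, 25313.79]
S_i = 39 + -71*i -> [39, -32, -103, -174, -245]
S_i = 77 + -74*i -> [77, 3, -71, -145, -219]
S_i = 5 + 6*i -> [5, 11, 17, 23, 29]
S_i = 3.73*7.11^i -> [3.73, 26.52, 188.56, 1340.66, 9532.07]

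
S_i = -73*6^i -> [-73, -438, -2628, -15768, -94608]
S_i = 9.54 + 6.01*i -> [9.54, 15.55, 21.56, 27.57, 33.58]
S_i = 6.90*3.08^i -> [6.9, 21.25, 65.46, 201.6, 620.94]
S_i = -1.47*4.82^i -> [-1.47, -7.09, -34.15, -164.61, -793.42]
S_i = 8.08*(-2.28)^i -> [8.08, -18.42, 42.0, -95.77, 218.35]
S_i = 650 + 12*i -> [650, 662, 674, 686, 698]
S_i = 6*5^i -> [6, 30, 150, 750, 3750]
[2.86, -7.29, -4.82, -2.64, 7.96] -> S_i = Random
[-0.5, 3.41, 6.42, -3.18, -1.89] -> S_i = Random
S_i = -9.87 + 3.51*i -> [-9.87, -6.36, -2.85, 0.66, 4.17]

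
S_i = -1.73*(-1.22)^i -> [-1.73, 2.11, -2.57, 3.14, -3.83]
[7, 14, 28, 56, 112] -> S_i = 7*2^i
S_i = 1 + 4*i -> [1, 5, 9, 13, 17]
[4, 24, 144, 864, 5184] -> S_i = 4*6^i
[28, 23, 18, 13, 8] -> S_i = 28 + -5*i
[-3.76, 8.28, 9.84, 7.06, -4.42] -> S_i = Random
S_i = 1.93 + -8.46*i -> [1.93, -6.53, -14.99, -23.45, -31.91]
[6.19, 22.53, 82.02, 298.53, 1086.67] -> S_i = 6.19*3.64^i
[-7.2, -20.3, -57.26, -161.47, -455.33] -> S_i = -7.20*2.82^i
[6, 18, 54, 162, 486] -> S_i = 6*3^i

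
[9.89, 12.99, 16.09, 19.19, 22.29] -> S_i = 9.89 + 3.10*i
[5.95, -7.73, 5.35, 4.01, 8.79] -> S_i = Random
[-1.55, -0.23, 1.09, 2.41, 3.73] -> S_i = -1.55 + 1.32*i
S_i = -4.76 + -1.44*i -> [-4.76, -6.2, -7.64, -9.08, -10.52]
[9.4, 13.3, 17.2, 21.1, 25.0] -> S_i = 9.40 + 3.90*i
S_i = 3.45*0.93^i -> [3.45, 3.21, 2.98, 2.78, 2.58]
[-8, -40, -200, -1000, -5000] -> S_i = -8*5^i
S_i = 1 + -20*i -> [1, -19, -39, -59, -79]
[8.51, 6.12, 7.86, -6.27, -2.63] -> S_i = Random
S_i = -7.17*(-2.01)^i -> [-7.17, 14.41, -28.97, 58.22, -117.03]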